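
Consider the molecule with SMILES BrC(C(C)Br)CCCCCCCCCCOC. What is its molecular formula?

C14H28Br2O

Walk through each heavy atom and fill implicit hydrogens from standard valence (C 4, N 3, O 2, S 2, halogen 1):
  atom 1: Br (halogen, monovalent) → 0 H
  atom 2: C, bond orders sum to 3 (valence 4) → 1 H
  atom 3: C, bond orders sum to 3 (valence 4) → 1 H
  atom 4: C, bond orders sum to 1 (valence 4) → 3 H
  atom 5: Br (halogen, monovalent) → 0 H
  atom 6: C, bond orders sum to 2 (valence 4) → 2 H
  atom 7: C, bond orders sum to 2 (valence 4) → 2 H
  atom 8: C, bond orders sum to 2 (valence 4) → 2 H
  atom 9: C, bond orders sum to 2 (valence 4) → 2 H
  atom 10: C, bond orders sum to 2 (valence 4) → 2 H
  atom 11: C, bond orders sum to 2 (valence 4) → 2 H
  atom 12: C, bond orders sum to 2 (valence 4) → 2 H
  atom 13: C, bond orders sum to 2 (valence 4) → 2 H
  atom 14: C, bond orders sum to 2 (valence 4) → 2 H
  atom 15: C, bond orders sum to 2 (valence 4) → 2 H
  atom 16: O, bond orders sum to 2 (valence 2) → 0 H
  atom 17: C, bond orders sum to 1 (valence 4) → 3 H
Totals → C:14, H:28, Br:2, O:1.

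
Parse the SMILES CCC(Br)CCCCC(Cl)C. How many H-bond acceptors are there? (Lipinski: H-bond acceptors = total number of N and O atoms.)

N atoms: 0; O atoms: 0.
Lipinski HBA = 0 + 0 = 0.

0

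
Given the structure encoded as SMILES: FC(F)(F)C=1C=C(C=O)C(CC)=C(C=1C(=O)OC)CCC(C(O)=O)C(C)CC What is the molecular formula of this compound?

Walk through each heavy atom and fill implicit hydrogens from standard valence (C 4, N 3, O 2, S 2, halogen 1):
  atom 1: F (halogen, monovalent) → 0 H
  atom 2: C, bond orders sum to 4 (valence 4) → 0 H
  atom 3: F (halogen, monovalent) → 0 H
  atom 4: F (halogen, monovalent) → 0 H
  atom 5: C, bond orders sum to 4 (valence 4) → 0 H
  atom 6: C, bond orders sum to 3 (valence 4) → 1 H
  atom 7: C, bond orders sum to 4 (valence 4) → 0 H
  atom 8: C, bond orders sum to 3 (valence 4) → 1 H
  atom 9: O, bond orders sum to 2 (valence 2) → 0 H
  atom 10: C, bond orders sum to 4 (valence 4) → 0 H
  atom 11: C, bond orders sum to 2 (valence 4) → 2 H
  atom 12: C, bond orders sum to 1 (valence 4) → 3 H
  atom 13: C, bond orders sum to 4 (valence 4) → 0 H
  atom 14: C, bond orders sum to 4 (valence 4) → 0 H
  atom 15: C, bond orders sum to 4 (valence 4) → 0 H
  atom 16: O, bond orders sum to 2 (valence 2) → 0 H
  atom 17: O, bond orders sum to 2 (valence 2) → 0 H
  atom 18: C, bond orders sum to 1 (valence 4) → 3 H
  atom 19: C, bond orders sum to 2 (valence 4) → 2 H
  atom 20: C, bond orders sum to 2 (valence 4) → 2 H
  atom 21: C, bond orders sum to 3 (valence 4) → 1 H
  atom 22: C, bond orders sum to 4 (valence 4) → 0 H
  atom 23: O, bond orders sum to 1 (valence 2) → 1 H
  atom 24: O, bond orders sum to 2 (valence 2) → 0 H
  atom 25: C, bond orders sum to 3 (valence 4) → 1 H
  atom 26: C, bond orders sum to 1 (valence 4) → 3 H
  atom 27: C, bond orders sum to 2 (valence 4) → 2 H
  atom 28: C, bond orders sum to 1 (valence 4) → 3 H
Totals → C:20, H:25, F:3, O:5.

C20H25F3O5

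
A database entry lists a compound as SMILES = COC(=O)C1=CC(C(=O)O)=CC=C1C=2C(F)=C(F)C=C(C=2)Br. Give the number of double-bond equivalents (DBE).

Degree of unsaturation = (number of rings) + (number of π bonds).
Ring closures in the SMILES: 2.
π bonds: 8 double bonds (each 1 DoU) → 8 DoU from unsaturation.
Total DoU = 2 + 8 = 10.

10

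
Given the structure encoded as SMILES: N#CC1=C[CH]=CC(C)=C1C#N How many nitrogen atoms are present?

Scan the SMILES for N atoms (remember two-letter symbols like Cl and Br are single atoms).
Nitrogen count: 2.

2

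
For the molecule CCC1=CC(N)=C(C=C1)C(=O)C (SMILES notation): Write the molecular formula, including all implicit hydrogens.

Walk through each heavy atom and fill implicit hydrogens from standard valence (C 4, N 3, O 2, S 2, halogen 1):
  atom 1: C, bond orders sum to 1 (valence 4) → 3 H
  atom 2: C, bond orders sum to 2 (valence 4) → 2 H
  atom 3: C, bond orders sum to 4 (valence 4) → 0 H
  atom 4: C, bond orders sum to 3 (valence 4) → 1 H
  atom 5: C, bond orders sum to 4 (valence 4) → 0 H
  atom 6: N, bond orders sum to 1 (valence 3) → 2 H
  atom 7: C, bond orders sum to 4 (valence 4) → 0 H
  atom 8: C, bond orders sum to 3 (valence 4) → 1 H
  atom 9: C, bond orders sum to 3 (valence 4) → 1 H
  atom 10: C, bond orders sum to 4 (valence 4) → 0 H
  atom 11: O, bond orders sum to 2 (valence 2) → 0 H
  atom 12: C, bond orders sum to 1 (valence 4) → 3 H
Totals → C:10, H:13, N:1, O:1.
In Hill order: C10H13NO.

C10H13NO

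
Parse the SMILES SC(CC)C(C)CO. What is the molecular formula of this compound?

C6H14OS

Walk through each heavy atom and fill implicit hydrogens from standard valence (C 4, N 3, O 2, S 2, halogen 1):
  atom 1: S, bond orders sum to 1 (valence 2) → 1 H
  atom 2: C, bond orders sum to 3 (valence 4) → 1 H
  atom 3: C, bond orders sum to 2 (valence 4) → 2 H
  atom 4: C, bond orders sum to 1 (valence 4) → 3 H
  atom 5: C, bond orders sum to 3 (valence 4) → 1 H
  atom 6: C, bond orders sum to 1 (valence 4) → 3 H
  atom 7: C, bond orders sum to 2 (valence 4) → 2 H
  atom 8: O, bond orders sum to 1 (valence 2) → 1 H
Totals → C:6, H:14, O:1, S:1.
In Hill order: C6H14OS.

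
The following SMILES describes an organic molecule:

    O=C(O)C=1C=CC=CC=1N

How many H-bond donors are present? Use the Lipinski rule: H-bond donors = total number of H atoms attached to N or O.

3

Donors: find every N or O and count the H atoms it carries.
  atom 1 (O): bond orders sum to 2 → 0 H
  atom 3 (O): bond orders sum to 1 → 1 H
  atom 10 (N): bond orders sum to 1 → 2 H
Lipinski HBD = 3.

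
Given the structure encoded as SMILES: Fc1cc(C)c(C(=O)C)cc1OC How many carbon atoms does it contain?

Count every carbon token in the SMILES (each C, including those in ring-closure positions and inside branches).
Carbon count: 10.

10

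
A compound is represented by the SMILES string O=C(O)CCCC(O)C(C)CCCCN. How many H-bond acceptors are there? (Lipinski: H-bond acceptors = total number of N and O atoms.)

4

N atoms: 1; O atoms: 3.
Lipinski HBA = 1 + 3 = 4.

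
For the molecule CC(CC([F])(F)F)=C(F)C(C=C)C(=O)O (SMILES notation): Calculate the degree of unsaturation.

3

Molecular formula: C9H10F4O2.
DoU = (2C + 2 + N − H − X) / 2, where X is the halogen count and O/S are ignored.
    = (2·9 + 2 + 0 − 10 − 4) / 2 = 6 / 2 = 3.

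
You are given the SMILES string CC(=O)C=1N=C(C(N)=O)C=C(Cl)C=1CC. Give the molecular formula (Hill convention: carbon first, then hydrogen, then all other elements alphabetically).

C10H11ClN2O2

Walk through each heavy atom and fill implicit hydrogens from standard valence (C 4, N 3, O 2, S 2, halogen 1):
  atom 1: C, bond orders sum to 1 (valence 4) → 3 H
  atom 2: C, bond orders sum to 4 (valence 4) → 0 H
  atom 3: O, bond orders sum to 2 (valence 2) → 0 H
  atom 4: C, bond orders sum to 4 (valence 4) → 0 H
  atom 5: N, bond orders sum to 3 (valence 3) → 0 H
  atom 6: C, bond orders sum to 4 (valence 4) → 0 H
  atom 7: C, bond orders sum to 4 (valence 4) → 0 H
  atom 8: N, bond orders sum to 1 (valence 3) → 2 H
  atom 9: O, bond orders sum to 2 (valence 2) → 0 H
  atom 10: C, bond orders sum to 3 (valence 4) → 1 H
  atom 11: C, bond orders sum to 4 (valence 4) → 0 H
  atom 12: Cl (halogen, monovalent) → 0 H
  atom 13: C, bond orders sum to 4 (valence 4) → 0 H
  atom 14: C, bond orders sum to 2 (valence 4) → 2 H
  atom 15: C, bond orders sum to 1 (valence 4) → 3 H
Totals → C:10, H:11, Cl:1, N:2, O:2.
In Hill order: C10H11ClN2O2.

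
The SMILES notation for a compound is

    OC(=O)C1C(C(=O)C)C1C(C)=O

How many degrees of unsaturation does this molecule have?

4

Degree of unsaturation = (number of rings) + (number of π bonds).
Ring closures in the SMILES: 1.
π bonds: 3 double bonds (each 1 DoU) → 3 DoU from unsaturation.
Total DoU = 1 + 3 = 4.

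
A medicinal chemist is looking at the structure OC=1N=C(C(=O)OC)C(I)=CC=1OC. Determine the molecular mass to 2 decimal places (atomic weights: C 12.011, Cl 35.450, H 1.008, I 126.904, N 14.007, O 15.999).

First, the molecular formula is C8H8INO4 (counting implicit H from valence).
  C: 8 × 12.011 = 96.088
  H: 8 × 1.008 = 8.064
  I: 1 × 126.904 = 126.904
  N: 1 × 14.007 = 14.007
  O: 4 × 15.999 = 63.996
Sum: 8×12.011 + 8×1.008 + 1×126.904 + 1×14.007 + 4×15.999 = 309.059 → 309.06 g/mol.

309.06 g/mol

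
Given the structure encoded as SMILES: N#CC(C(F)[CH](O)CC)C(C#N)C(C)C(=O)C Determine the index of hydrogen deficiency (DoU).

Molecular formula: C12H17FN2O2.
DoU = (2C + 2 + N − H − X) / 2, where X is the halogen count and O/S are ignored.
    = (2·12 + 2 + 2 − 17 − 1) / 2 = 10 / 2 = 5.

5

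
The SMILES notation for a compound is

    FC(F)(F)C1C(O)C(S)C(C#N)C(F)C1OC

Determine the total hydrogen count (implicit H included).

11

Walk through each heavy atom and fill implicit hydrogens from standard valence (C 4, N 3, O 2, S 2, halogen 1):
  atom 1: F (halogen, monovalent) → 0 H
  atom 2: C, bond orders sum to 4 (valence 4) → 0 H
  atom 3: F (halogen, monovalent) → 0 H
  atom 4: F (halogen, monovalent) → 0 H
  atom 5: C, bond orders sum to 3 (valence 4) → 1 H
  atom 6: C, bond orders sum to 3 (valence 4) → 1 H
  atom 7: O, bond orders sum to 1 (valence 2) → 1 H
  atom 8: C, bond orders sum to 3 (valence 4) → 1 H
  atom 9: S, bond orders sum to 1 (valence 2) → 1 H
  atom 10: C, bond orders sum to 3 (valence 4) → 1 H
  atom 11: C, bond orders sum to 4 (valence 4) → 0 H
  atom 12: N, bond orders sum to 3 (valence 3) → 0 H
  atom 13: C, bond orders sum to 3 (valence 4) → 1 H
  atom 14: F (halogen, monovalent) → 0 H
  atom 15: C, bond orders sum to 3 (valence 4) → 1 H
  atom 16: O, bond orders sum to 2 (valence 2) → 0 H
  atom 17: C, bond orders sum to 1 (valence 4) → 3 H
Total hydrogens: 11.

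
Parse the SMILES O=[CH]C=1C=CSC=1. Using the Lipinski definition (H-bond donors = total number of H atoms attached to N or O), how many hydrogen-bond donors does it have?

0

Donors: find every N or O and count the H atoms it carries.
  atom 1 (O): bond orders sum to 2 → 0 H
Lipinski HBD = 0.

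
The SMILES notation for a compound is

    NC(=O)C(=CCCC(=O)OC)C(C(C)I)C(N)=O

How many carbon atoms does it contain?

Count every carbon token in the SMILES (each C, including those in ring-closure positions and inside branches).
Carbon count: 11.

11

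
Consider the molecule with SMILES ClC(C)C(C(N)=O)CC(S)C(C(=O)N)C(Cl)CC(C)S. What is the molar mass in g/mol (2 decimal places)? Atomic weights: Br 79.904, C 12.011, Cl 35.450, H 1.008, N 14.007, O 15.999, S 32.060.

First, the molecular formula is C12H22Cl2N2O2S2 (counting implicit H from valence).
  C: 12 × 12.011 = 144.132
  Cl: 2 × 35.450 = 70.900
  H: 22 × 1.008 = 22.176
  N: 2 × 14.007 = 28.014
  O: 2 × 15.999 = 31.998
  S: 2 × 32.060 = 64.120
Sum: 12×12.011 + 2×35.450 + 22×1.008 + 2×14.007 + 2×15.999 + 2×32.060 = 361.340 → 361.34 g/mol.

361.34 g/mol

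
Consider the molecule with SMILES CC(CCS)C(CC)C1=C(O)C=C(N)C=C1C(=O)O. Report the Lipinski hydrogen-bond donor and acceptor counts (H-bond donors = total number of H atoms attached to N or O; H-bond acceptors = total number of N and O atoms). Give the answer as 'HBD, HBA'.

Donors: find every N or O and count the H atoms it carries.
  atom 11 (O): bond orders sum to 1 → 1 H
  atom 14 (N): bond orders sum to 1 → 2 H
  atom 18 (O): bond orders sum to 2 → 0 H
  atom 19 (O): bond orders sum to 1 → 1 H
Lipinski HBD = 4.
Acceptors: N atoms = 1, O atoms = 3 → HBA = 4.

4, 4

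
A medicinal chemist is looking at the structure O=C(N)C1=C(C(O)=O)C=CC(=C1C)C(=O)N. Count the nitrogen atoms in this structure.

2

Scan the SMILES for N atoms (remember two-letter symbols like Cl and Br are single atoms).
Nitrogen count: 2.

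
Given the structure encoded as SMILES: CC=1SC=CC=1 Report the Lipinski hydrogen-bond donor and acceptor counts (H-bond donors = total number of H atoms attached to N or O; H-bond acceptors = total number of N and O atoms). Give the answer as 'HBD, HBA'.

Donors: find every N or O and count the H atoms it carries.
  (no N or O atoms present)
Lipinski HBD = 0.
Acceptors: N atoms = 0, O atoms = 0 → HBA = 0.

0, 0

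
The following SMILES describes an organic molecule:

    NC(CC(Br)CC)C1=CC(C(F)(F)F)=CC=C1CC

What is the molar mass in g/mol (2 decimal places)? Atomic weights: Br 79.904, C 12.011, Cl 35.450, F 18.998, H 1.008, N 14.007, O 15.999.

First, the molecular formula is C14H19BrF3N (counting implicit H from valence).
  Br: 1 × 79.904 = 79.904
  C: 14 × 12.011 = 168.154
  F: 3 × 18.998 = 56.994
  H: 19 × 1.008 = 19.152
  N: 1 × 14.007 = 14.007
Sum: 1×79.904 + 14×12.011 + 3×18.998 + 19×1.008 + 1×14.007 = 338.211 → 338.21 g/mol.

338.21 g/mol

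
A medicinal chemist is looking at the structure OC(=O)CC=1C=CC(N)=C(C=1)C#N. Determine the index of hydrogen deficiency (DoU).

Molecular formula: C9H8N2O2.
DoU = (2C + 2 + N − H − X) / 2, where X is the halogen count and O/S are ignored.
    = (2·9 + 2 + 2 − 8 − 0) / 2 = 14 / 2 = 7.

7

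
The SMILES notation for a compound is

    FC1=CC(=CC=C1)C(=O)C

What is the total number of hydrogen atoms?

7

Walk through each heavy atom and fill implicit hydrogens from standard valence (C 4, N 3, O 2, S 2, halogen 1):
  atom 1: F (halogen, monovalent) → 0 H
  atom 2: C, bond orders sum to 4 (valence 4) → 0 H
  atom 3: C, bond orders sum to 3 (valence 4) → 1 H
  atom 4: C, bond orders sum to 4 (valence 4) → 0 H
  atom 5: C, bond orders sum to 3 (valence 4) → 1 H
  atom 6: C, bond orders sum to 3 (valence 4) → 1 H
  atom 7: C, bond orders sum to 3 (valence 4) → 1 H
  atom 8: C, bond orders sum to 4 (valence 4) → 0 H
  atom 9: O, bond orders sum to 2 (valence 2) → 0 H
  atom 10: C, bond orders sum to 1 (valence 4) → 3 H
Total hydrogens: 7.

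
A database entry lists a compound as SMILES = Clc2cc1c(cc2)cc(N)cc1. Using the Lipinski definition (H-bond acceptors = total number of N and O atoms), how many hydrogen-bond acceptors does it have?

1

N atoms: 1; O atoms: 0.
Lipinski HBA = 1 + 0 = 1.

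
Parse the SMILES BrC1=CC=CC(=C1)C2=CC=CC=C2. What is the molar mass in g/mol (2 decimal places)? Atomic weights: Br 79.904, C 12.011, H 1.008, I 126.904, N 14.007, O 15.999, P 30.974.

First, the molecular formula is C12H9Br (counting implicit H from valence).
  Br: 1 × 79.904 = 79.904
  C: 12 × 12.011 = 144.132
  H: 9 × 1.008 = 9.072
Sum: 1×79.904 + 12×12.011 + 9×1.008 = 233.108 → 233.11 g/mol.

233.11 g/mol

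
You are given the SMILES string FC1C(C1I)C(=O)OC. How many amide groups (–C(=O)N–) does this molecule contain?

0

Scan the SMILES for the amide motif — none present.
Groups that are present: 1 ester.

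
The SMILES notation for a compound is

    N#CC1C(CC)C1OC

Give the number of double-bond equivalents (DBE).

Degree of unsaturation = (number of rings) + (number of π bonds).
Ring closures in the SMILES: 1.
π bonds: 1 triple bond (each 2 DoU) → 2 DoU from unsaturation.
Total DoU = 1 + 2 = 3.

3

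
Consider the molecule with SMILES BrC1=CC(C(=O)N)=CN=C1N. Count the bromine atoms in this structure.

1

Scan the SMILES for Br atoms (remember two-letter symbols like Cl and Br are single atoms).
Bromine count: 1.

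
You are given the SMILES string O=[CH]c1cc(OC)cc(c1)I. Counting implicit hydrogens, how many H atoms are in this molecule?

7

Walk through each heavy atom and fill implicit hydrogens from standard valence (C 4, N 3, O 2, S 2, halogen 1); for lowercase aromatic atoms, an aromatic c carries 1 H when it has two neighbours and 0 H with three, and aromatic n carries 0 H:
  atom 1: O, bond orders sum to 2 (valence 2) → 0 H
  atom 2: C with explicit H count 1
  atom 3: aromatic c, 3 neighbours → 0 H
  atom 4: aromatic c, 2 neighbours → 1 H
  atom 5: aromatic c, 3 neighbours → 0 H
  atom 6: O, bond orders sum to 2 (valence 2) → 0 H
  atom 7: C, bond orders sum to 1 (valence 4) → 3 H
  atom 8: aromatic c, 2 neighbours → 1 H
  atom 9: aromatic c, 3 neighbours → 0 H
  atom 10: aromatic c, 2 neighbours → 1 H
  atom 11: I (halogen, monovalent) → 0 H
Total hydrogens: 7.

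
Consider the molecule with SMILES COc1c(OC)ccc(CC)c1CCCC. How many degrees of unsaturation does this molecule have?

Molecular formula: C14H22O2.
DoU = (2C + 2 + N − H − X) / 2, where X is the halogen count and O/S are ignored.
    = (2·14 + 2 + 0 − 22 − 0) / 2 = 8 / 2 = 4.

4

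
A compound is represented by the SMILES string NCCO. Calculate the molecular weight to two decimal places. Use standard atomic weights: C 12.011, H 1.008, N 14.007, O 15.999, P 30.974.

First, the molecular formula is C2H7NO (counting implicit H from valence).
  C: 2 × 12.011 = 24.022
  H: 7 × 1.008 = 7.056
  N: 1 × 14.007 = 14.007
  O: 1 × 15.999 = 15.999
Sum: 2×12.011 + 7×1.008 + 1×14.007 + 1×15.999 = 61.084 → 61.08 g/mol.

61.08 g/mol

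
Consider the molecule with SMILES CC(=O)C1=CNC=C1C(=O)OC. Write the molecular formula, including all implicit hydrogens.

C8H9NO3

Walk through each heavy atom and fill implicit hydrogens from standard valence (C 4, N 3, O 2, S 2, halogen 1):
  atom 1: C, bond orders sum to 1 (valence 4) → 3 H
  atom 2: C, bond orders sum to 4 (valence 4) → 0 H
  atom 3: O, bond orders sum to 2 (valence 2) → 0 H
  atom 4: C, bond orders sum to 4 (valence 4) → 0 H
  atom 5: C, bond orders sum to 3 (valence 4) → 1 H
  atom 6: N, bond orders sum to 2 (valence 3) → 1 H
  atom 7: C, bond orders sum to 3 (valence 4) → 1 H
  atom 8: C, bond orders sum to 4 (valence 4) → 0 H
  atom 9: C, bond orders sum to 4 (valence 4) → 0 H
  atom 10: O, bond orders sum to 2 (valence 2) → 0 H
  atom 11: O, bond orders sum to 2 (valence 2) → 0 H
  atom 12: C, bond orders sum to 1 (valence 4) → 3 H
Totals → C:8, H:9, N:1, O:3.
In Hill order: C8H9NO3.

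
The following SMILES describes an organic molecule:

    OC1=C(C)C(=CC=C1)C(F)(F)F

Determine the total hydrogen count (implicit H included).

7

Walk through each heavy atom and fill implicit hydrogens from standard valence (C 4, N 3, O 2, S 2, halogen 1):
  atom 1: O, bond orders sum to 1 (valence 2) → 1 H
  atom 2: C, bond orders sum to 4 (valence 4) → 0 H
  atom 3: C, bond orders sum to 4 (valence 4) → 0 H
  atom 4: C, bond orders sum to 1 (valence 4) → 3 H
  atom 5: C, bond orders sum to 4 (valence 4) → 0 H
  atom 6: C, bond orders sum to 3 (valence 4) → 1 H
  atom 7: C, bond orders sum to 3 (valence 4) → 1 H
  atom 8: C, bond orders sum to 3 (valence 4) → 1 H
  atom 9: C, bond orders sum to 4 (valence 4) → 0 H
  atom 10: F (halogen, monovalent) → 0 H
  atom 11: F (halogen, monovalent) → 0 H
  atom 12: F (halogen, monovalent) → 0 H
Total hydrogens: 7.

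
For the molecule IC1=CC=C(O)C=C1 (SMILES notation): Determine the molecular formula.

C6H5IO

Walk through each heavy atom and fill implicit hydrogens from standard valence (C 4, N 3, O 2, S 2, halogen 1):
  atom 1: I (halogen, monovalent) → 0 H
  atom 2: C, bond orders sum to 4 (valence 4) → 0 H
  atom 3: C, bond orders sum to 3 (valence 4) → 1 H
  atom 4: C, bond orders sum to 3 (valence 4) → 1 H
  atom 5: C, bond orders sum to 4 (valence 4) → 0 H
  atom 6: O, bond orders sum to 1 (valence 2) → 1 H
  atom 7: C, bond orders sum to 3 (valence 4) → 1 H
  atom 8: C, bond orders sum to 3 (valence 4) → 1 H
Totals → C:6, H:5, I:1, O:1.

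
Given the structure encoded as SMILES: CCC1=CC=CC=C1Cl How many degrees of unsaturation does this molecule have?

4

Molecular formula: C8H9Cl.
DoU = (2C + 2 + N − H − X) / 2, where X is the halogen count and O/S are ignored.
    = (2·8 + 2 + 0 − 9 − 1) / 2 = 8 / 2 = 4.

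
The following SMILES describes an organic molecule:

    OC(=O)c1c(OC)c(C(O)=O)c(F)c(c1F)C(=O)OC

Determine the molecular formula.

C11H8F2O7

Walk through each heavy atom and fill implicit hydrogens from standard valence (C 4, N 3, O 2, S 2, halogen 1); for lowercase aromatic atoms, an aromatic c carries 1 H when it has two neighbours and 0 H with three, and aromatic n carries 0 H:
  atom 1: O, bond orders sum to 1 (valence 2) → 1 H
  atom 2: C, bond orders sum to 4 (valence 4) → 0 H
  atom 3: O, bond orders sum to 2 (valence 2) → 0 H
  atom 4: aromatic c, 3 neighbours → 0 H
  atom 5: aromatic c, 3 neighbours → 0 H
  atom 6: O, bond orders sum to 2 (valence 2) → 0 H
  atom 7: C, bond orders sum to 1 (valence 4) → 3 H
  atom 8: aromatic c, 3 neighbours → 0 H
  atom 9: C, bond orders sum to 4 (valence 4) → 0 H
  atom 10: O, bond orders sum to 1 (valence 2) → 1 H
  atom 11: O, bond orders sum to 2 (valence 2) → 0 H
  atom 12: aromatic c, 3 neighbours → 0 H
  atom 13: F (halogen, monovalent) → 0 H
  atom 14: aromatic c, 3 neighbours → 0 H
  atom 15: aromatic c, 3 neighbours → 0 H
  atom 16: F (halogen, monovalent) → 0 H
  atom 17: C, bond orders sum to 4 (valence 4) → 0 H
  atom 18: O, bond orders sum to 2 (valence 2) → 0 H
  atom 19: O, bond orders sum to 2 (valence 2) → 0 H
  atom 20: C, bond orders sum to 1 (valence 4) → 3 H
Totals → C:11, H:8, F:2, O:7.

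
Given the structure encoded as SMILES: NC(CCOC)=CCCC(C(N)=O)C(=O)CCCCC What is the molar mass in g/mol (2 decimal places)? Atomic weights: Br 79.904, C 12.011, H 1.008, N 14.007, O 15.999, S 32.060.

First, the molecular formula is C15H28N2O3 (counting implicit H from valence).
  C: 15 × 12.011 = 180.165
  H: 28 × 1.008 = 28.224
  N: 2 × 14.007 = 28.014
  O: 3 × 15.999 = 47.997
Sum: 15×12.011 + 28×1.008 + 2×14.007 + 3×15.999 = 284.400 → 284.40 g/mol.

284.40 g/mol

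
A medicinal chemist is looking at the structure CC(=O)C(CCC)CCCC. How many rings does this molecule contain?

In SMILES, each pair of matching ring-closure digits denotes one ring-closing bond; the number of such bonds equals the number of independent rings.
Ring-closure bonds here: 0.

0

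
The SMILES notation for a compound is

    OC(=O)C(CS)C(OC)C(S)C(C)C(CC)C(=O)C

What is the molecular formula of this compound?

Walk through each heavy atom and fill implicit hydrogens from standard valence (C 4, N 3, O 2, S 2, halogen 1):
  atom 1: O, bond orders sum to 1 (valence 2) → 1 H
  atom 2: C, bond orders sum to 4 (valence 4) → 0 H
  atom 3: O, bond orders sum to 2 (valence 2) → 0 H
  atom 4: C, bond orders sum to 3 (valence 4) → 1 H
  atom 5: C, bond orders sum to 2 (valence 4) → 2 H
  atom 6: S, bond orders sum to 1 (valence 2) → 1 H
  atom 7: C, bond orders sum to 3 (valence 4) → 1 H
  atom 8: O, bond orders sum to 2 (valence 2) → 0 H
  atom 9: C, bond orders sum to 1 (valence 4) → 3 H
  atom 10: C, bond orders sum to 3 (valence 4) → 1 H
  atom 11: S, bond orders sum to 1 (valence 2) → 1 H
  atom 12: C, bond orders sum to 3 (valence 4) → 1 H
  atom 13: C, bond orders sum to 1 (valence 4) → 3 H
  atom 14: C, bond orders sum to 3 (valence 4) → 1 H
  atom 15: C, bond orders sum to 2 (valence 4) → 2 H
  atom 16: C, bond orders sum to 1 (valence 4) → 3 H
  atom 17: C, bond orders sum to 4 (valence 4) → 0 H
  atom 18: O, bond orders sum to 2 (valence 2) → 0 H
  atom 19: C, bond orders sum to 1 (valence 4) → 3 H
Totals → C:13, H:24, O:4, S:2.
In Hill order: C13H24O4S2.

C13H24O4S2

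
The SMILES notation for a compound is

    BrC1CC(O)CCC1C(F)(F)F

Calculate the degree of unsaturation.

1

Molecular formula: C7H10BrF3O.
DoU = (2C + 2 + N − H − X) / 2, where X is the halogen count and O/S are ignored.
    = (2·7 + 2 + 0 − 10 − 4) / 2 = 2 / 2 = 1.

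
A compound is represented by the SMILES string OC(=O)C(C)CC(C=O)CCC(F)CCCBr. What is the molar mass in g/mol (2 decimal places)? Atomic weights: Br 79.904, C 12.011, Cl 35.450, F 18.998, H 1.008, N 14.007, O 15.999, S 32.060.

First, the molecular formula is C12H20BrFO3 (counting implicit H from valence).
  Br: 1 × 79.904 = 79.904
  C: 12 × 12.011 = 144.132
  F: 1 × 18.998 = 18.998
  H: 20 × 1.008 = 20.160
  O: 3 × 15.999 = 47.997
Sum: 1×79.904 + 12×12.011 + 1×18.998 + 20×1.008 + 3×15.999 = 311.191 → 311.19 g/mol.

311.19 g/mol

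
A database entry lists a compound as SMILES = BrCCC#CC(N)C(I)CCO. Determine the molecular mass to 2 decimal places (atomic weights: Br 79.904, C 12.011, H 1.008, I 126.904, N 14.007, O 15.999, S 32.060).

First, the molecular formula is C8H13BrINO (counting implicit H from valence).
  Br: 1 × 79.904 = 79.904
  C: 8 × 12.011 = 96.088
  H: 13 × 1.008 = 13.104
  I: 1 × 126.904 = 126.904
  N: 1 × 14.007 = 14.007
  O: 1 × 15.999 = 15.999
Sum: 1×79.904 + 8×12.011 + 13×1.008 + 1×126.904 + 1×14.007 + 1×15.999 = 346.006 → 346.01 g/mol.

346.01 g/mol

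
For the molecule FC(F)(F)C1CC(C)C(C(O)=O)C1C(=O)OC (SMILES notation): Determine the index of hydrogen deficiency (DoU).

Degree of unsaturation = (number of rings) + (number of π bonds).
Ring closures in the SMILES: 1.
π bonds: 2 double bonds (each 1 DoU) → 2 DoU from unsaturation.
Total DoU = 1 + 2 = 3.

3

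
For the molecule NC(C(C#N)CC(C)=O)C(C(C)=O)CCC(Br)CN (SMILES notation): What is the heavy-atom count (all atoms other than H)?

Every atom symbol written in the SMILES (organic subset) is one heavy atom; implicit H are not written.
Heavy atoms by element → Br:1, C:13, N:3, O:2.
Total: 19.

19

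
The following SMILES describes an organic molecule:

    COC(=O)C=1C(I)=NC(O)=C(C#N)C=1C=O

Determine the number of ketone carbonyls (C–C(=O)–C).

Scan the SMILES for the ketone motif — none present.
Groups that are present: 1 aldehyde, 1 ester, 1 hydroxyl, 1 nitrile.

0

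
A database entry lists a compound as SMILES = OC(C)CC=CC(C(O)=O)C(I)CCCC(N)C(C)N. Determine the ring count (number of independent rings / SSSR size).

0

In SMILES, each pair of matching ring-closure digits denotes one ring-closing bond; the number of such bonds equals the number of independent rings.
Ring-closure bonds here: 0.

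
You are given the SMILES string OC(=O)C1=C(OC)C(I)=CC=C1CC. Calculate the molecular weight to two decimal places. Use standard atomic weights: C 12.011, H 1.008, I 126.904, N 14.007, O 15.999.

First, the molecular formula is C10H11IO3 (counting implicit H from valence).
  C: 10 × 12.011 = 120.110
  H: 11 × 1.008 = 11.088
  I: 1 × 126.904 = 126.904
  O: 3 × 15.999 = 47.997
Sum: 10×12.011 + 11×1.008 + 1×126.904 + 3×15.999 = 306.099 → 306.10 g/mol.

306.10 g/mol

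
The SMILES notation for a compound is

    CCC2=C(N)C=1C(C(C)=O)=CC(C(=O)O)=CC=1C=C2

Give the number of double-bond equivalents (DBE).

Degree of unsaturation = (number of rings) + (number of π bonds).
Ring closures in the SMILES: 2.
π bonds: 7 double bonds (each 1 DoU) → 7 DoU from unsaturation.
Total DoU = 2 + 7 = 9.

9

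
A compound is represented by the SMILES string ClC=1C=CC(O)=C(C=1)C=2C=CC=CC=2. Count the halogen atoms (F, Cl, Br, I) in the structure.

1

Halogen atoms appear at heavy-atom position 1 (1×Cl).
Other groups present: 1 hydroxyl.
Halogen count: 1.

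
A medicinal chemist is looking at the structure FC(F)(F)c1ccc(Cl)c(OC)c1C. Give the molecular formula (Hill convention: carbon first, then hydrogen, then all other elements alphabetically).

Walk through each heavy atom and fill implicit hydrogens from standard valence (C 4, N 3, O 2, S 2, halogen 1); for lowercase aromatic atoms, an aromatic c carries 1 H when it has two neighbours and 0 H with three, and aromatic n carries 0 H:
  atom 1: F (halogen, monovalent) → 0 H
  atom 2: C, bond orders sum to 4 (valence 4) → 0 H
  atom 3: F (halogen, monovalent) → 0 H
  atom 4: F (halogen, monovalent) → 0 H
  atom 5: aromatic c, 3 neighbours → 0 H
  atom 6: aromatic c, 2 neighbours → 1 H
  atom 7: aromatic c, 2 neighbours → 1 H
  atom 8: aromatic c, 3 neighbours → 0 H
  atom 9: Cl (halogen, monovalent) → 0 H
  atom 10: aromatic c, 3 neighbours → 0 H
  atom 11: O, bond orders sum to 2 (valence 2) → 0 H
  atom 12: C, bond orders sum to 1 (valence 4) → 3 H
  atom 13: aromatic c, 3 neighbours → 0 H
  atom 14: C, bond orders sum to 1 (valence 4) → 3 H
Totals → C:9, H:8, Cl:1, F:3, O:1.
In Hill order: C9H8ClF3O.

C9H8ClF3O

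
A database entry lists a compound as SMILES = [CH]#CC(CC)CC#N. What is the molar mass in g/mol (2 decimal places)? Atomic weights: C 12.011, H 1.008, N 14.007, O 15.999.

107.16 g/mol

First, the molecular formula is C7H9N (counting implicit H from valence).
  C: 7 × 12.011 = 84.077
  H: 9 × 1.008 = 9.072
  N: 1 × 14.007 = 14.007
Sum: 7×12.011 + 9×1.008 + 1×14.007 = 107.156 → 107.16 g/mol.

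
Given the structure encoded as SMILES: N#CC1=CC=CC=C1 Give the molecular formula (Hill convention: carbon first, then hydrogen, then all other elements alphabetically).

Walk through each heavy atom and fill implicit hydrogens from standard valence (C 4, N 3, O 2, S 2, halogen 1):
  atom 1: N, bond orders sum to 3 (valence 3) → 0 H
  atom 2: C, bond orders sum to 4 (valence 4) → 0 H
  atom 3: C, bond orders sum to 4 (valence 4) → 0 H
  atom 4: C, bond orders sum to 3 (valence 4) → 1 H
  atom 5: C, bond orders sum to 3 (valence 4) → 1 H
  atom 6: C, bond orders sum to 3 (valence 4) → 1 H
  atom 7: C, bond orders sum to 3 (valence 4) → 1 H
  atom 8: C, bond orders sum to 3 (valence 4) → 1 H
Totals → C:7, H:5, N:1.
In Hill order: C7H5N.

C7H5N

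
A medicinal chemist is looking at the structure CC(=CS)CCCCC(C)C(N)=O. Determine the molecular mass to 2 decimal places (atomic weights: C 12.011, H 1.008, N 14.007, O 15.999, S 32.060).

First, the molecular formula is C10H19NOS (counting implicit H from valence).
  C: 10 × 12.011 = 120.110
  H: 19 × 1.008 = 19.152
  N: 1 × 14.007 = 14.007
  O: 1 × 15.999 = 15.999
  S: 1 × 32.060 = 32.060
Sum: 10×12.011 + 19×1.008 + 1×14.007 + 1×15.999 + 1×32.060 = 201.328 → 201.33 g/mol.

201.33 g/mol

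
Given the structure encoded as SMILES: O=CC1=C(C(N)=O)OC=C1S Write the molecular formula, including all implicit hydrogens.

Walk through each heavy atom and fill implicit hydrogens from standard valence (C 4, N 3, O 2, S 2, halogen 1):
  atom 1: O, bond orders sum to 2 (valence 2) → 0 H
  atom 2: C, bond orders sum to 3 (valence 4) → 1 H
  atom 3: C, bond orders sum to 4 (valence 4) → 0 H
  atom 4: C, bond orders sum to 4 (valence 4) → 0 H
  atom 5: C, bond orders sum to 4 (valence 4) → 0 H
  atom 6: N, bond orders sum to 1 (valence 3) → 2 H
  atom 7: O, bond orders sum to 2 (valence 2) → 0 H
  atom 8: O, bond orders sum to 2 (valence 2) → 0 H
  atom 9: C, bond orders sum to 3 (valence 4) → 1 H
  atom 10: C, bond orders sum to 4 (valence 4) → 0 H
  atom 11: S, bond orders sum to 1 (valence 2) → 1 H
Totals → C:6, H:5, N:1, O:3, S:1.
In Hill order: C6H5NO3S.

C6H5NO3S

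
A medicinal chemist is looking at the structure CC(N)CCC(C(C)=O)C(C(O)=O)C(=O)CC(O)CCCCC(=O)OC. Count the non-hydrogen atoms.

26

Every atom symbol written in the SMILES (organic subset) is one heavy atom; implicit H are not written.
Heavy atoms by element → C:18, N:1, O:7.
Total: 26.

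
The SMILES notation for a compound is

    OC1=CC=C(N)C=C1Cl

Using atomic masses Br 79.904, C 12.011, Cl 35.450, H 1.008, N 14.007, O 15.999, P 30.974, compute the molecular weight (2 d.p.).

First, the molecular formula is C6H6ClNO (counting implicit H from valence).
  C: 6 × 12.011 = 72.066
  Cl: 1 × 35.450 = 35.450
  H: 6 × 1.008 = 6.048
  N: 1 × 14.007 = 14.007
  O: 1 × 15.999 = 15.999
Sum: 6×12.011 + 1×35.450 + 6×1.008 + 1×14.007 + 1×15.999 = 143.570 → 143.57 g/mol.

143.57 g/mol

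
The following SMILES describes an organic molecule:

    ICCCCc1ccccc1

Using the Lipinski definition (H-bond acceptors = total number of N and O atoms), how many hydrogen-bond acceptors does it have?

N atoms: 0; O atoms: 0.
Lipinski HBA = 0 + 0 = 0.

0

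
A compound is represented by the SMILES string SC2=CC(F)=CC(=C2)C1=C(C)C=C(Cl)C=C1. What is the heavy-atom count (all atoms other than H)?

Every atom symbol written in the SMILES (organic subset) is one heavy atom; implicit H are not written.
Heavy atoms by element → C:13, Cl:1, F:1, S:1.
Total: 16.

16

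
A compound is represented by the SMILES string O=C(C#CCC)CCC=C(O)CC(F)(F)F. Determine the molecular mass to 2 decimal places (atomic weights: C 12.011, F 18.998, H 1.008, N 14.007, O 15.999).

234.22 g/mol

First, the molecular formula is C11H13F3O2 (counting implicit H from valence).
  C: 11 × 12.011 = 132.121
  F: 3 × 18.998 = 56.994
  H: 13 × 1.008 = 13.104
  O: 2 × 15.999 = 31.998
Sum: 11×12.011 + 3×18.998 + 13×1.008 + 2×15.999 = 234.217 → 234.22 g/mol.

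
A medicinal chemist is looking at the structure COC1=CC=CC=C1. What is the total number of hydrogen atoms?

8

Walk through each heavy atom and fill implicit hydrogens from standard valence (C 4, N 3, O 2, S 2, halogen 1):
  atom 1: C, bond orders sum to 1 (valence 4) → 3 H
  atom 2: O, bond orders sum to 2 (valence 2) → 0 H
  atom 3: C, bond orders sum to 4 (valence 4) → 0 H
  atom 4: C, bond orders sum to 3 (valence 4) → 1 H
  atom 5: C, bond orders sum to 3 (valence 4) → 1 H
  atom 6: C, bond orders sum to 3 (valence 4) → 1 H
  atom 7: C, bond orders sum to 3 (valence 4) → 1 H
  atom 8: C, bond orders sum to 3 (valence 4) → 1 H
Total hydrogens: 8.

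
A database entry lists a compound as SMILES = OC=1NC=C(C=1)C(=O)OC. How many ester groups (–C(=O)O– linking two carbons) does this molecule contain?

1

The ester motif appears at heavy-atom position 7 in the SMILES.
Other groups present: 1 hydroxyl.
Ester count: 1.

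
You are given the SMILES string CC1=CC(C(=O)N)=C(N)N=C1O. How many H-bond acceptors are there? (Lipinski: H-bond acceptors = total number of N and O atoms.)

N atoms: 3; O atoms: 2.
Lipinski HBA = 3 + 2 = 5.

5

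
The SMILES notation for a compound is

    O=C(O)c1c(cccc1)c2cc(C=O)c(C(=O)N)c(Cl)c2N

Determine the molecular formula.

C15H11ClN2O4

Walk through each heavy atom and fill implicit hydrogens from standard valence (C 4, N 3, O 2, S 2, halogen 1); for lowercase aromatic atoms, an aromatic c carries 1 H when it has two neighbours and 0 H with three, and aromatic n carries 0 H:
  atom 1: O, bond orders sum to 2 (valence 2) → 0 H
  atom 2: C, bond orders sum to 4 (valence 4) → 0 H
  atom 3: O, bond orders sum to 1 (valence 2) → 1 H
  atom 4: aromatic c, 3 neighbours → 0 H
  atom 5: aromatic c, 3 neighbours → 0 H
  atom 6: aromatic c, 2 neighbours → 1 H
  atom 7: aromatic c, 2 neighbours → 1 H
  atom 8: aromatic c, 2 neighbours → 1 H
  atom 9: aromatic c, 2 neighbours → 1 H
  atom 10: aromatic c, 3 neighbours → 0 H
  atom 11: aromatic c, 2 neighbours → 1 H
  atom 12: aromatic c, 3 neighbours → 0 H
  atom 13: C, bond orders sum to 3 (valence 4) → 1 H
  atom 14: O, bond orders sum to 2 (valence 2) → 0 H
  atom 15: aromatic c, 3 neighbours → 0 H
  atom 16: C, bond orders sum to 4 (valence 4) → 0 H
  atom 17: O, bond orders sum to 2 (valence 2) → 0 H
  atom 18: N, bond orders sum to 1 (valence 3) → 2 H
  atom 19: aromatic c, 3 neighbours → 0 H
  atom 20: Cl (halogen, monovalent) → 0 H
  atom 21: aromatic c, 3 neighbours → 0 H
  atom 22: N, bond orders sum to 1 (valence 3) → 2 H
Totals → C:15, H:11, Cl:1, N:2, O:4.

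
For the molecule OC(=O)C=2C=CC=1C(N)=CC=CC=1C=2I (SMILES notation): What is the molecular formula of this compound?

C11H8INO2

Walk through each heavy atom and fill implicit hydrogens from standard valence (C 4, N 3, O 2, S 2, halogen 1):
  atom 1: O, bond orders sum to 1 (valence 2) → 1 H
  atom 2: C, bond orders sum to 4 (valence 4) → 0 H
  atom 3: O, bond orders sum to 2 (valence 2) → 0 H
  atom 4: C, bond orders sum to 4 (valence 4) → 0 H
  atom 5: C, bond orders sum to 3 (valence 4) → 1 H
  atom 6: C, bond orders sum to 3 (valence 4) → 1 H
  atom 7: C, bond orders sum to 4 (valence 4) → 0 H
  atom 8: C, bond orders sum to 4 (valence 4) → 0 H
  atom 9: N, bond orders sum to 1 (valence 3) → 2 H
  atom 10: C, bond orders sum to 3 (valence 4) → 1 H
  atom 11: C, bond orders sum to 3 (valence 4) → 1 H
  atom 12: C, bond orders sum to 3 (valence 4) → 1 H
  atom 13: C, bond orders sum to 4 (valence 4) → 0 H
  atom 14: C, bond orders sum to 4 (valence 4) → 0 H
  atom 15: I (halogen, monovalent) → 0 H
Totals → C:11, H:8, I:1, N:1, O:2.
In Hill order: C11H8INO2.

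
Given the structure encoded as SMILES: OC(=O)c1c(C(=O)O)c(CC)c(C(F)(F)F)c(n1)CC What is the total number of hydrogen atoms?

12

Walk through each heavy atom and fill implicit hydrogens from standard valence (C 4, N 3, O 2, S 2, halogen 1); for lowercase aromatic atoms, an aromatic c carries 1 H when it has two neighbours and 0 H with three, and aromatic n carries 0 H:
  atom 1: O, bond orders sum to 1 (valence 2) → 1 H
  atom 2: C, bond orders sum to 4 (valence 4) → 0 H
  atom 3: O, bond orders sum to 2 (valence 2) → 0 H
  atom 4: aromatic c, 3 neighbours → 0 H
  atom 5: aromatic c, 3 neighbours → 0 H
  atom 6: C, bond orders sum to 4 (valence 4) → 0 H
  atom 7: O, bond orders sum to 2 (valence 2) → 0 H
  atom 8: O, bond orders sum to 1 (valence 2) → 1 H
  atom 9: aromatic c, 3 neighbours → 0 H
  atom 10: C, bond orders sum to 2 (valence 4) → 2 H
  atom 11: C, bond orders sum to 1 (valence 4) → 3 H
  atom 12: aromatic c, 3 neighbours → 0 H
  atom 13: C, bond orders sum to 4 (valence 4) → 0 H
  atom 14: F (halogen, monovalent) → 0 H
  atom 15: F (halogen, monovalent) → 0 H
  atom 16: F (halogen, monovalent) → 0 H
  atom 17: aromatic c, 3 neighbours → 0 H
  atom 18: aromatic n, 2 neighbours → 0 H
  atom 19: C, bond orders sum to 2 (valence 4) → 2 H
  atom 20: C, bond orders sum to 1 (valence 4) → 3 H
Total hydrogens: 12.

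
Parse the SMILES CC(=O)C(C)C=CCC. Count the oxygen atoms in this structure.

Scan the SMILES for O atoms (remember two-letter symbols like Cl and Br are single atoms).
Oxygen count: 1.

1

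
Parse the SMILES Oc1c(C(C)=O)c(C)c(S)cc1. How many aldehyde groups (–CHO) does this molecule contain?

0

Scan the SMILES for the aldehyde motif — none present.
Groups that are present: 1 hydroxyl, 1 ketone, 1 thiol.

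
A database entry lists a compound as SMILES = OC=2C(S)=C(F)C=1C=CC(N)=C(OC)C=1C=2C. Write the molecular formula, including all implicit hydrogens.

Walk through each heavy atom and fill implicit hydrogens from standard valence (C 4, N 3, O 2, S 2, halogen 1):
  atom 1: O, bond orders sum to 1 (valence 2) → 1 H
  atom 2: C, bond orders sum to 4 (valence 4) → 0 H
  atom 3: C, bond orders sum to 4 (valence 4) → 0 H
  atom 4: S, bond orders sum to 1 (valence 2) → 1 H
  atom 5: C, bond orders sum to 4 (valence 4) → 0 H
  atom 6: F (halogen, monovalent) → 0 H
  atom 7: C, bond orders sum to 4 (valence 4) → 0 H
  atom 8: C, bond orders sum to 3 (valence 4) → 1 H
  atom 9: C, bond orders sum to 3 (valence 4) → 1 H
  atom 10: C, bond orders sum to 4 (valence 4) → 0 H
  atom 11: N, bond orders sum to 1 (valence 3) → 2 H
  atom 12: C, bond orders sum to 4 (valence 4) → 0 H
  atom 13: O, bond orders sum to 2 (valence 2) → 0 H
  atom 14: C, bond orders sum to 1 (valence 4) → 3 H
  atom 15: C, bond orders sum to 4 (valence 4) → 0 H
  atom 16: C, bond orders sum to 4 (valence 4) → 0 H
  atom 17: C, bond orders sum to 1 (valence 4) → 3 H
Totals → C:12, H:12, F:1, N:1, O:2, S:1.
In Hill order: C12H12FNO2S.

C12H12FNO2S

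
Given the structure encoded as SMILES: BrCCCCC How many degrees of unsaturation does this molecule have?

Degree of unsaturation = (number of rings) + (number of π bonds).
Ring closures in the SMILES: 0.
π bonds: none → 0 DoU from unsaturation.
Total DoU = 0 + 0 = 0.

0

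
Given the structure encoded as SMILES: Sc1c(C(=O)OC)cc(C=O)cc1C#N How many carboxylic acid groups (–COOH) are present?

Scan the SMILES for the carboxylic acid motif — none present.
Groups that are present: 1 aldehyde, 1 ester, 1 nitrile, 1 thiol.

0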